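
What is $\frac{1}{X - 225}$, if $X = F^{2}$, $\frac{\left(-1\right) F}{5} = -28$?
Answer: $\frac{1}{19375} \approx 5.1613 \cdot 10^{-5}$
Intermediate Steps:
$F = 140$ ($F = \left(-5\right) \left(-28\right) = 140$)
$X = 19600$ ($X = 140^{2} = 19600$)
$\frac{1}{X - 225} = \frac{1}{19600 - 225} = \frac{1}{19375}$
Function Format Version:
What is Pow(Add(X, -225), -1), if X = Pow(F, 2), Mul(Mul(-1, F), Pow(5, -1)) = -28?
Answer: Rational(1, 19375) ≈ 5.1613e-5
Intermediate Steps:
F = 140 (F = Mul(-5, -28) = 140)
X = 19600 (X = Pow(140, 2) = 19600)
Pow(Add(X, -225), -1) = Pow(Add(19600, -225), -1) = Pow(19375, -1) = Rational(1, 19375)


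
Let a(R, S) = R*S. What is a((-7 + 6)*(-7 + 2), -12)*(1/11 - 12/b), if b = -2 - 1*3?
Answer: -1644/11 ≈ -149.45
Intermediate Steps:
b = -5 (b = -2 - 3 = -5)
a((-7 + 6)*(-7 + 2), -12)*(1/11 - 12/b) = (((-7 + 6)*(-7 + 2))*(-12))*(1/11 - 12/(-5)) = (-1*(-5)*(-12))*(1*(1/11) - 12*(-1/5)) = (5*(-12))*(1/11 + 12/5) = -60*137/55 = -1644/11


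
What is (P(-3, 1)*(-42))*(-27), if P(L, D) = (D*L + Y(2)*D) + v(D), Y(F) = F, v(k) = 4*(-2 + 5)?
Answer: 12474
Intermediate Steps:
v(k) = 12 (v(k) = 4*3 = 12)
P(L, D) = 12 + 2*D + D*L (P(L, D) = (D*L + 2*D) + 12 = (2*D + D*L) + 12 = 12 + 2*D + D*L)
(P(-3, 1)*(-42))*(-27) = ((12 + 2*1 + 1*(-3))*(-42))*(-27) = ((12 + 2 - 3)*(-42))*(-27) = (11*(-42))*(-27) = -462*(-27) = 12474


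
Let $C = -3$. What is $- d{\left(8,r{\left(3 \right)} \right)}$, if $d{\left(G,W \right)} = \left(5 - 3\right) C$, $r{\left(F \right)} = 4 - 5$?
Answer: $6$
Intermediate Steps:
$r{\left(F \right)} = -1$ ($r{\left(F \right)} = 4 - 5 = -1$)
$d{\left(G,W \right)} = -6$ ($d{\left(G,W \right)} = \left(5 - 3\right) \left(-3\right) = 2 \left(-3\right) = -6$)
$- d{\left(8,r{\left(3 \right)} \right)} = \left(-1\right) \left(-6\right) = 6$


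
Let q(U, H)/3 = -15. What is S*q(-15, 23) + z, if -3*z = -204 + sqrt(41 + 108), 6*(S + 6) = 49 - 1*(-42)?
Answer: -689/2 - sqrt(149)/3 ≈ -348.57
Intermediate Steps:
q(U, H) = -45 (q(U, H) = 3*(-15) = -45)
S = 55/6 (S = -6 + (49 - 1*(-42))/6 = -6 + (49 + 42)/6 = -6 + (1/6)*91 = -6 + 91/6 = 55/6 ≈ 9.1667)
z = 68 - sqrt(149)/3 (z = -(-204 + sqrt(41 + 108))/3 = -(-204 + sqrt(149))/3 = 68 - sqrt(149)/3 ≈ 63.931)
S*q(-15, 23) + z = (55/6)*(-45) + (68 - sqrt(149)/3) = -825/2 + (68 - sqrt(149)/3) = -689/2 - sqrt(149)/3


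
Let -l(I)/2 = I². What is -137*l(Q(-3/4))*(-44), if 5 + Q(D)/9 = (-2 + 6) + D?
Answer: -5981283/2 ≈ -2.9906e+6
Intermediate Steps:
Q(D) = -9 + 9*D (Q(D) = -45 + 9*((-2 + 6) + D) = -45 + 9*(4 + D) = -45 + (36 + 9*D) = -9 + 9*D)
l(I) = -2*I²
-137*l(Q(-3/4))*(-44) = -(-274)*(-9 + 9*(-3/4))²*(-44) = -(-274)*(-9 + 9*(-3*¼))²*(-44) = -(-274)*(-9 + 9*(-¾))²*(-44) = -(-274)*(-9 - 27/4)²*(-44) = -(-274)*(-63/4)²*(-44) = -(-274)*3969/16*(-44) = -137*(-3969/8)*(-44) = (543753/8)*(-44) = -5981283/2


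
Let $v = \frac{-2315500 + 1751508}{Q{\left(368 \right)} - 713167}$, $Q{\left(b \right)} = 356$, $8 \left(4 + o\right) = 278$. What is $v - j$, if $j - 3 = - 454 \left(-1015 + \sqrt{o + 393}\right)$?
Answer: $- \frac{29861091941}{64801} + 227 \sqrt{1695} \approx -4.5147 \cdot 10^{5}$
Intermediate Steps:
$o = \frac{123}{4}$ ($o = -4 + \frac{1}{8} \cdot 278 = -4 + \frac{139}{4} = \frac{123}{4} \approx 30.75$)
$v = \frac{51272}{64801}$ ($v = \frac{-2315500 + 1751508}{356 - 713167} = - \frac{563992}{-712811} = \left(-563992\right) \left(- \frac{1}{712811}\right) = \frac{51272}{64801} \approx 0.79122$)
$j = 460813 - 227 \sqrt{1695}$ ($j = 3 - 454 \left(-1015 + \sqrt{\frac{123}{4} + 393}\right) = 3 - 454 \left(-1015 + \sqrt{\frac{1695}{4}}\right) = 3 - 454 \left(-1015 + \frac{\sqrt{1695}}{2}\right) = 3 + \left(460810 - 227 \sqrt{1695}\right) = 460813 - 227 \sqrt{1695} \approx 4.5147 \cdot 10^{5}$)
$v - j = \frac{51272}{64801} - \left(460813 - 227 \sqrt{1695}\right) = - \frac{29861091941}{64801} + 227 \sqrt{1695}$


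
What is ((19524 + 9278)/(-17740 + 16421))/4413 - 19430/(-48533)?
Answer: 111699266744/282498314151 ≈ 0.39540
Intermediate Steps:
((19524 + 9278)/(-17740 + 16421))/4413 - 19430/(-48533) = (28802/(-1319))*(1/4413) - 19430*(-1/48533) = (28802*(-1/1319))*(1/4413) + 19430/48533 = -28802/1319*1/4413 + 19430/48533 = -28802/5820747 + 19430/48533 = 111699266744/282498314151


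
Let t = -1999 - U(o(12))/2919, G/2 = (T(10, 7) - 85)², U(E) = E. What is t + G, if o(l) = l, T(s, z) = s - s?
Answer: 12114819/973 ≈ 12451.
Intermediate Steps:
T(s, z) = 0
G = 14450 (G = 2*(0 - 85)² = 2*(-85)² = 2*7225 = 14450)
t = -1945031/973 (t = -1999 - 12/2919 = -1999 - 1*4/973 = -1999 - 4/973 = -1945031/973 ≈ -1999.0)
t + G = -1945031/973 + 14450 = 12114819/973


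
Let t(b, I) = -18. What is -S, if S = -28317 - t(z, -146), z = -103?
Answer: 28299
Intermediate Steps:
S = -28299 (S = -28317 - 1*(-18) = -28317 + 18 = -28299)
-S = -1*(-28299) = 28299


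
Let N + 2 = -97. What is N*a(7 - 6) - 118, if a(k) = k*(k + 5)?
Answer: -712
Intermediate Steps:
N = -99 (N = -2 - 97 = -99)
a(k) = k*(5 + k)
N*a(7 - 6) - 118 = -99*(7 - 6)*(5 + (7 - 6)) - 118 = -99*(5 + 1) - 118 = -99*6 - 118 = -594 - 118 = -712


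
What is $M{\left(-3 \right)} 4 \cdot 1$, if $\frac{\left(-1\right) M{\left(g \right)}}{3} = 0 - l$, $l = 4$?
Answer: $48$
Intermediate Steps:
$M{\left(g \right)} = 12$ ($M{\left(g \right)} = - 3 \left(0 - 4\right) = \left(-3\right) \left(-4\right) = 12$)
$M{\left(-3 \right)} 4 \cdot 1 = 12 \cdot 4 \cdot 1 = 48 \cdot 1 = 48$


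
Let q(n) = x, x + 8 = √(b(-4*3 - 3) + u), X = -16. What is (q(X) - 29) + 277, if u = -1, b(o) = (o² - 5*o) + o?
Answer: 240 + 2*√71 ≈ 256.85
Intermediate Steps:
b(o) = o² - 4*o
x = -8 + 2*√71 (x = -8 + √((-4*3 - 3)*(-4 + (-4*3 - 3)) - 1) = -8 + √((-12 - 3)*(-4 + (-12 - 3)) - 1) = -8 + √(-15*(-4 - 15) - 1) = -8 + √(-15*(-19) - 1) = -8 + √(285 - 1) = -8 + √284 = -8 + 2*√71 ≈ 8.8523)
q(n) = -8 + 2*√71
(q(X) - 29) + 277 = ((-8 + 2*√71) - 29) + 277 = (-37 + 2*√71) + 277 = 240 + 2*√71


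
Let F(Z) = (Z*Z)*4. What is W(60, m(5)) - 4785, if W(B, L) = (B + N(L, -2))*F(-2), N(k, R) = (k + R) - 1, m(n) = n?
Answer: -3793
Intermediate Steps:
F(Z) = 4*Z**2 (F(Z) = Z**2*4 = 4*Z**2)
N(k, R) = -1 + R + k (N(k, R) = (R + k) - 1 = -1 + R + k)
W(B, L) = -48 + 16*B + 16*L (W(B, L) = (B + (-1 - 2 + L))*(4*(-2)**2) = (B + (-3 + L))*(4*4) = (-3 + B + L)*16 = -48 + 16*B + 16*L)
W(60, m(5)) - 4785 = (-48 + 16*60 + 16*5) - 4785 = (-48 + 960 + 80) - 4785 = 992 - 4785 = -3793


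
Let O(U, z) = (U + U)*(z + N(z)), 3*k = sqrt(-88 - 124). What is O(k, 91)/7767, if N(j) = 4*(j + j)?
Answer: 364*I*sqrt(53)/2589 ≈ 1.0235*I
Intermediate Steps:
N(j) = 8*j (N(j) = 4*(2*j) = 8*j)
k = 2*I*sqrt(53)/3 (k = sqrt(-88 - 124)/3 = sqrt(-212)/3 = (2*I*sqrt(53))/3 = 2*I*sqrt(53)/3 ≈ 4.8534*I)
O(U, z) = 18*U*z (O(U, z) = (U + U)*(z + 8*z) = (2*U)*(9*z) = 18*U*z)
O(k, 91)/7767 = (18*(2*I*sqrt(53)/3)*91)/7767 = (1092*I*sqrt(53))*(1/7767) = 364*I*sqrt(53)/2589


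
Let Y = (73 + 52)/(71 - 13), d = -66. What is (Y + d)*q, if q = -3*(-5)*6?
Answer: -166635/29 ≈ -5746.0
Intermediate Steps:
q = 90 (q = 15*6 = 90)
Y = 125/58 ≈ 2.1552
(Y + d)*q = (125/58 - 66)*90 = -3703/58*90 = -166635/29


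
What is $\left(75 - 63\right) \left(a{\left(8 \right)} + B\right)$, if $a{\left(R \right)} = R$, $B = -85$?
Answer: $-924$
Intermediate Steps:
$\left(75 - 63\right) \left(a{\left(8 \right)} + B\right) = \left(75 - 63\right) \left(8 - 85\right) = \left(75 - 63\right) \left(-77\right) = 12 \left(-77\right) = -924$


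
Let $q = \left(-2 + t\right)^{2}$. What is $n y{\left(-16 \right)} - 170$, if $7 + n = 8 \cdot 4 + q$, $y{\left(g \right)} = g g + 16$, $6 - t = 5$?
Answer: $6902$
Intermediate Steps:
$t = 1$ ($t = 6 - 5 = 1$)
$y{\left(g \right)} = 16 + g^{2}$ ($y{\left(g \right)} = g^{2} + 16 = 16 + g^{2}$)
$q = 1$ ($q = \left(-2 + 1\right)^{2} = \left(-1\right)^{2} = 1$)
$n = 26$ ($n = -7 + \left(8 \cdot 4 + 1\right) = -7 + \left(32 + 1\right) = -7 + 33 = 26$)
$n y{\left(-16 \right)} - 170 = 26 \left(16 + \left(-16\right)^{2}\right) - 170 = 26 \left(16 + 256\right) - 170 = 26 \cdot 272 - 170 = 7072 - 170 = 6902$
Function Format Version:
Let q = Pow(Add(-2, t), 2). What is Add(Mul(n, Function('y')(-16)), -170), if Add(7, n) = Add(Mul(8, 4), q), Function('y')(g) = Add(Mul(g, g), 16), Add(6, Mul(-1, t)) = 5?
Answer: 6902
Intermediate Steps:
t = 1 (t = Add(6, Mul(-1, 5)) = Add(6, -5) = 1)
Function('y')(g) = Add(16, Pow(g, 2)) (Function('y')(g) = Add(Pow(g, 2), 16) = Add(16, Pow(g, 2)))
q = 1 (q = Pow(Add(-2, 1), 2) = Pow(-1, 2) = 1)
n = 26 (n = Add(-7, Add(Mul(8, 4), 1)) = Add(-7, Add(32, 1)) = Add(-7, 33) = 26)
Add(Mul(n, Function('y')(-16)), -170) = Add(Mul(26, Add(16, Pow(-16, 2))), -170) = Add(Mul(26, Add(16, 256)), -170) = Add(Mul(26, 272), -170) = Add(7072, -170) = 6902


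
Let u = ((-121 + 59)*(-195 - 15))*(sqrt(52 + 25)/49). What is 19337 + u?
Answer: 19337 + 1860*sqrt(77)/7 ≈ 21669.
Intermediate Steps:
u = 1860*sqrt(77)/7 (u = (-62*(-210))*(sqrt(77)*(1/49)) = 13020*(sqrt(77)/49) = 1860*sqrt(77)/7 ≈ 2331.6)
19337 + u = 19337 + 1860*sqrt(77)/7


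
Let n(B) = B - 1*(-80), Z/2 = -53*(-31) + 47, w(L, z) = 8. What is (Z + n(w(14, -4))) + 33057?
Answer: 36525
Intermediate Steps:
Z = 3380 (Z = 2*(-53*(-31) + 47) = 2*(1643 + 47) = 2*1690 = 3380)
n(B) = 80 + B (n(B) = B + 80 = 80 + B)
(Z + n(w(14, -4))) + 33057 = (3380 + (80 + 8)) + 33057 = (3380 + 88) + 33057 = 3468 + 33057 = 36525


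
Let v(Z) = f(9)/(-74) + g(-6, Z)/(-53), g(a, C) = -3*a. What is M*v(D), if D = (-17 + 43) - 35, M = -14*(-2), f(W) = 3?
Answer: -20874/1961 ≈ -10.645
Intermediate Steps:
M = 28
D = -9 (D = 26 - 35 = -9)
v(Z) = -1491/3922 (v(Z) = 3/(-74) - 3*(-6)/(-53) = 3*(-1/74) + 18*(-1/53) = -3/74 - 18/53 = -1491/3922)
M*v(D) = 28*(-1491/3922) = -20874/1961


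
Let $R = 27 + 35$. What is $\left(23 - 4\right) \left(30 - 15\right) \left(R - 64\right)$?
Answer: $-570$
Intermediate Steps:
$R = 62$
$\left(23 - 4\right) \left(30 - 15\right) \left(R - 64\right) = \left(23 - 4\right) \left(30 - 15\right) \left(62 - 64\right) = 19 \cdot 15 \left(-2\right) = 285 \left(-2\right) = -570$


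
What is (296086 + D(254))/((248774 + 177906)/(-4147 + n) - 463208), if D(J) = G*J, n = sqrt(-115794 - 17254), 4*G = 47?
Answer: -300172141499757741/465016725601079776 + 31901850235*I*sqrt(33262)/465016725601079776 ≈ -0.64551 + 1.2512e-5*I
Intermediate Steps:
G = 47/4 (G = (1/4)*47 = 47/4 ≈ 11.750)
n = 2*I*sqrt(33262) (n = sqrt(-133048) = 2*I*sqrt(33262) ≈ 364.76*I)
D(J) = 47*J/4
(296086 + D(254))/((248774 + 177906)/(-4147 + n) - 463208) = (296086 + (47/4)*254)/((248774 + 177906)/(-4147 + 2*I*sqrt(33262)) - 463208) = (296086 + 5969/2)/(426680/(-4147 + 2*I*sqrt(33262)) - 463208) = 598141/(2*(-463208 + 426680/(-4147 + 2*I*sqrt(33262))))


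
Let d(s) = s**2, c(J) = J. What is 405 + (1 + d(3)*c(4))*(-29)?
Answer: -668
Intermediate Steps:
405 + (1 + d(3)*c(4))*(-29) = 405 + (1 + 3**2*4)*(-29) = 405 + (1 + 9*4)*(-29) = 405 + (1 + 36)*(-29) = 405 + 37*(-29) = 405 - 1073 = -668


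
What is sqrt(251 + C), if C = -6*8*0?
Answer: sqrt(251) ≈ 15.843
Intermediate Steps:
C = 0 (C = -48*0 = 0)
sqrt(251 + C) = sqrt(251 + 0) = sqrt(251)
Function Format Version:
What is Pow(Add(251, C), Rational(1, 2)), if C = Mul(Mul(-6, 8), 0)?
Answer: Pow(251, Rational(1, 2)) ≈ 15.843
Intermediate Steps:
C = 0 (C = Mul(-48, 0) = 0)
Pow(Add(251, C), Rational(1, 2)) = Pow(Add(251, 0), Rational(1, 2)) = Pow(251, Rational(1, 2))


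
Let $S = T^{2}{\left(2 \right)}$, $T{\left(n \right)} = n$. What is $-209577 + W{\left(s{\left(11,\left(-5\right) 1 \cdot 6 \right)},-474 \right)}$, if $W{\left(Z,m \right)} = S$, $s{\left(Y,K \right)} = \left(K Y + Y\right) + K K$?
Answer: $-209573$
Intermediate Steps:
$s{\left(Y,K \right)} = Y + K^{2} + K Y$ ($s{\left(Y,K \right)} = \left(Y + K Y\right) + K^{2} = Y + K^{2} + K Y$)
$S = 4$ ($S = 2^{2} = 4$)
$W{\left(Z,m \right)} = 4$
$-209577 + W{\left(s{\left(11,\left(-5\right) 1 \cdot 6 \right)},-474 \right)} = -209577 + 4 = -209573$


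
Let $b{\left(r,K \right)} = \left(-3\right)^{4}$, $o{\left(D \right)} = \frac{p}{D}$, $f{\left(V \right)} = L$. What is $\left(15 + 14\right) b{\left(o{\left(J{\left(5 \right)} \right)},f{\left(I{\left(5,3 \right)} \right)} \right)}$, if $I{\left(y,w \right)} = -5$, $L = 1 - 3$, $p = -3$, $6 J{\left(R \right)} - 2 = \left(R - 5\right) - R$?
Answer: $2349$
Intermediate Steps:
$J{\left(R \right)} = - \frac{1}{2}$ ($J{\left(R \right)} = \frac{1}{3} + \frac{\left(R - 5\right) - R}{6} = \frac{1}{3} + \frac{\left(-5 + R\right) - R}{6} = \frac{1}{3} + \frac{1}{6} \left(-5\right) = \frac{1}{3} - \frac{5}{6} = - \frac{1}{2}$)
$L = -2$ ($L = 1 - 3 = -2$)
$f{\left(V \right)} = -2$
$o{\left(D \right)} = - \frac{3}{D}$
$b{\left(r,K \right)} = 81$
$\left(15 + 14\right) b{\left(o{\left(J{\left(5 \right)} \right)},f{\left(I{\left(5,3 \right)} \right)} \right)} = \left(15 + 14\right) 81 = 29 \cdot 81 = 2349$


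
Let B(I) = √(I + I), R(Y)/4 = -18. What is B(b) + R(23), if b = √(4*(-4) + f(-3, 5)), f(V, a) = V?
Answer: -72 + 19^(¼)*(1 + I) ≈ -69.912 + 2.0878*I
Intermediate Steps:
R(Y) = -72 (R(Y) = 4*(-18) = -72)
b = I*√19 (b = √(4*(-4) - 3) = √(-16 - 3) = √(-19) = I*√19 ≈ 4.3589*I)
B(I) = √2*√I (B(I) = √(2*I) = √2*√I)
B(b) + R(23) = √2*√(I*√19) - 72 = √2*(19^(¼)*√I) - 72 = √2*19^(¼)*√I - 72 = -72 + √2*19^(¼)*√I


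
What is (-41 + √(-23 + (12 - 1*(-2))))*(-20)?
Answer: 820 - 60*I ≈ 820.0 - 60.0*I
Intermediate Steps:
(-41 + √(-23 + (12 - 1*(-2))))*(-20) = (-41 + √(-23 + (12 + 2)))*(-20) = (-41 + √(-23 + 14))*(-20) = (-41 + √(-9))*(-20) = (-41 + 3*I)*(-20) = 820 - 60*I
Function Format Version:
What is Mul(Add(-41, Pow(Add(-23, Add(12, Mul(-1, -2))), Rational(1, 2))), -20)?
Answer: Add(820, Mul(-60, I)) ≈ Add(820.00, Mul(-60.000, I))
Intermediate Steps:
Mul(Add(-41, Pow(Add(-23, Add(12, Mul(-1, -2))), Rational(1, 2))), -20) = Mul(Add(-41, Pow(Add(-23, Add(12, 2)), Rational(1, 2))), -20) = Mul(Add(-41, Pow(Add(-23, 14), Rational(1, 2))), -20) = Mul(Add(-41, Pow(-9, Rational(1, 2))), -20) = Mul(Add(-41, Mul(3, I)), -20) = Add(820, Mul(-60, I))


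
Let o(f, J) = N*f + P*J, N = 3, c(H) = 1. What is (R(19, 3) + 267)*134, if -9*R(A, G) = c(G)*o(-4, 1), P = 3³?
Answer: 106664/3 ≈ 35555.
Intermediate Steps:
P = 27
o(f, J) = 3*f + 27*J
R(A, G) = -5/3 (R(A, G) = -(3*(-4) + 27*1)/9 = -(-12 + 27)/9 = -15/9 = -⅑*15 = -5/3)
(R(19, 3) + 267)*134 = (-5/3 + 267)*134 = (796/3)*134 = 106664/3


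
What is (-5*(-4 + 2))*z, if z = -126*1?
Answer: -1260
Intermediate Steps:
z = -126
(-5*(-4 + 2))*z = -5*(-4 + 2)*(-126) = -5*(-2)*(-126) = 10*(-126) = -1260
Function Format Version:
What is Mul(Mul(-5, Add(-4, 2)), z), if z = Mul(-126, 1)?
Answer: -1260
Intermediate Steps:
z = -126
Mul(Mul(-5, Add(-4, 2)), z) = Mul(Mul(-5, Add(-4, 2)), -126) = Mul(Mul(-5, -2), -126) = Mul(10, -126) = -1260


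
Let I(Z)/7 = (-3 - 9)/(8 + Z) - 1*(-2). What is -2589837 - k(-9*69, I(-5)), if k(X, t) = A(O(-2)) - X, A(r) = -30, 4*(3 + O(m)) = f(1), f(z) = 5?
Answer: -2590428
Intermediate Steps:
O(m) = -7/4 (O(m) = -3 + (1/4)*5 = -3 + 5/4 = -7/4)
I(Z) = 14 - 84/(8 + Z) (I(Z) = 7*((-3 - 9)/(8 + Z) - 1*(-2)) = 7*(-12/(8 + Z) + 2) = 7*(2 - 12/(8 + Z)) = 14 - 84/(8 + Z))
k(X, t) = -30 - X
-2589837 - k(-9*69, I(-5)) = -2589837 - (-30 - (-9)*69) = -2589837 - (-30 - 1*(-621)) = -2589837 - (-30 + 621) = -2589837 - 1*591 = -2589837 - 591 = -2590428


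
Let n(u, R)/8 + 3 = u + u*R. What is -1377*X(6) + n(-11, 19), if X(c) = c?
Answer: -10046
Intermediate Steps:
n(u, R) = -24 + 8*u + 8*R*u (n(u, R) = -24 + 8*(u + u*R) = -24 + 8*(u + R*u) = -24 + (8*u + 8*R*u) = -24 + 8*u + 8*R*u)
-1377*X(6) + n(-11, 19) = -1377*6 + (-24 + 8*(-11) + 8*19*(-11)) = -8262 + (-24 - 88 - 1672) = -8262 - 1784 = -10046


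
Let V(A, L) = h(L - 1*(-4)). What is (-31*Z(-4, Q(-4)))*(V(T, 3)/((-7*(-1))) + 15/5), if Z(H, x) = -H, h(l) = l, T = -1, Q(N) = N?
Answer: -496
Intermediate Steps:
V(A, L) = 4 + L (V(A, L) = L - 1*(-4) = L + 4 = 4 + L)
(-31*Z(-4, Q(-4)))*(V(T, 3)/((-7*(-1))) + 15/5) = (-(-31)*(-4))*((4 + 3)/((-7*(-1))) + 15/5) = (-31*4)*(7/7 + 15*(⅕)) = -124*(7*(⅐) + 3) = -124*(1 + 3) = -124*4 = -496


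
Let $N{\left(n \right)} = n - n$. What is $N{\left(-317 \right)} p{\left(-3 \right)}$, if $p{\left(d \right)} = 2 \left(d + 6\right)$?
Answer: $0$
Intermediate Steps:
$N{\left(n \right)} = 0$
$p{\left(d \right)} = 12 + 2 d$ ($p{\left(d \right)} = 2 \left(6 + d\right) = 12 + 2 d$)
$N{\left(-317 \right)} p{\left(-3 \right)} = 0 \left(12 + 2 \left(-3\right)\right) = 0 \left(12 - 6\right) = 0 \cdot 6 = 0$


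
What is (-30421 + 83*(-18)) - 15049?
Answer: -46964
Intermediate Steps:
(-30421 + 83*(-18)) - 15049 = (-30421 - 1494) - 15049 = -31915 - 15049 = -46964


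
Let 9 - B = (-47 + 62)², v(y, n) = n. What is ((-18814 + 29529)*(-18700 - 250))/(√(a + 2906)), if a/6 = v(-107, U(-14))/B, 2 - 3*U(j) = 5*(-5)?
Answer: -406098500*√11623/11623 ≈ -3.7668e+6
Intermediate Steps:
U(j) = 9 (U(j) = ⅔ - 5*(-5)/3 = ⅔ - ⅓*(-25) = ⅔ + 25/3 = 9)
B = -216 (B = 9 - (-47 + 62)² = 9 - 1*15² = 9 - 1*225 = 9 - 225 = -216)
a = -¼ (a = 6*(9/(-216)) = 6*(9*(-1/216)) = 6*(-1/24) = -¼ ≈ -0.25000)
((-18814 + 29529)*(-18700 - 250))/(√(a + 2906)) = ((-18814 + 29529)*(-18700 - 250))/(√(-¼ + 2906)) = (10715*(-18950))/(√(11623/4)) = -203049250*2*√11623/11623 = -406098500*√11623/11623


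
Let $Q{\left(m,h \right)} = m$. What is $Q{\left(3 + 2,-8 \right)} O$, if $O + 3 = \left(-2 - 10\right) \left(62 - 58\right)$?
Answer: $-255$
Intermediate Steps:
$O = -51$ ($O = -3 + \left(-2 - 10\right) \left(62 - 58\right) = -3 - 48 = -51$)
$Q{\left(3 + 2,-8 \right)} O = \left(3 + 2\right) \left(-51\right) = 5 \left(-51\right) = -255$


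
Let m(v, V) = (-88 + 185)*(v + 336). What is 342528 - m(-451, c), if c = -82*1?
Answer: 353683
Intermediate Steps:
c = -82
m(v, V) = 32592 + 97*v (m(v, V) = 97*(336 + v) = 32592 + 97*v)
342528 - m(-451, c) = 342528 - (32592 + 97*(-451)) = 342528 - (32592 - 43747) = 342528 - 1*(-11155) = 342528 + 11155 = 353683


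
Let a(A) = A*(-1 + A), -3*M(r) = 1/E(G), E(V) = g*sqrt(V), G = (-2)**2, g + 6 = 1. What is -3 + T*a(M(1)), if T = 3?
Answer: -929/300 ≈ -3.0967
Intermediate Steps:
g = -5 (g = -6 + 1 = -5)
G = 4
E(V) = -5*sqrt(V)
M(r) = 1/30 (M(r) = -1/(3*((-5*sqrt(4)))) = -1/(3*((-5*2))) = -1/3/(-10) = -1/3*(-1/10) = 1/30)
-3 + T*a(M(1)) = -3 + 3*((-1 + 1/30)/30) = -3 + 3*((1/30)*(-29/30)) = -3 + 3*(-29/900) = -3 - 29/300 = -929/300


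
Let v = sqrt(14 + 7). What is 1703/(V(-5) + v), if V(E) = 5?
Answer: 8515/4 - 1703*sqrt(21)/4 ≈ 177.72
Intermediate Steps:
v = sqrt(21) ≈ 4.5826
1703/(V(-5) + v) = 1703/(5 + sqrt(21))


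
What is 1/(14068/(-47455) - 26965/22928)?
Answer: -1088048240/1602175179 ≈ -0.67911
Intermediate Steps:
1/(14068/(-47455) - 26965/22928) = 1/(14068*(-1/47455) - 26965*1/22928) = 1/(-14068/47455 - 26965/22928) = 1/(-1602175179/1088048240) = -1088048240/1602175179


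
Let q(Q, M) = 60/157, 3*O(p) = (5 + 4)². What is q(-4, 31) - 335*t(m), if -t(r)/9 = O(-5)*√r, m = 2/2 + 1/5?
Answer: 60/157 + 16281*√30 ≈ 89175.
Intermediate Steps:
O(p) = 27 (O(p) = (5 + 4)²/3 = (⅓)*9² = (⅓)*81 = 27)
q(Q, M) = 60/157 (q(Q, M) = 60*(1/157) = 60/157)
m = 6/5 (m = 2*(½) + 1*(⅕) = 1 + ⅕ = 6/5 ≈ 1.2000)
t(r) = -243*√r
q(-4, 31) - 335*t(m) = 60/157 - 335*(-243*√30/5) = 60/157 - (-16281)*√30 = 60/157 + 16281*√30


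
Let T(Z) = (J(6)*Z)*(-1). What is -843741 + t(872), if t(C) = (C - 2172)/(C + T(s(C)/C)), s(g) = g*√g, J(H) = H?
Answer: -176342194/209 - 975*√218/45562 ≈ -8.4374e+5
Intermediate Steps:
s(g) = g^(3/2)
T(Z) = -6*Z (T(Z) = (6*Z)*(-1) = -6*Z)
t(C) = (-2172 + C)/(C - 6*√C) (t(C) = (C - 2172)/(C - 6*C^(3/2)/C) = (-2172 + C)/(C - 6*√C))
-843741 + t(872) = -843741 + (-2172 + 872)/(872 - 12*√218) = -843741 - 1300/(872 - 12*√218)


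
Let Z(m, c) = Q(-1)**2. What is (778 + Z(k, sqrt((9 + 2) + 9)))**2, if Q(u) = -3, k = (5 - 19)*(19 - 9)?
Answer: 619369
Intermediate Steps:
k = -140 (k = -14*10 = -140)
Z(m, c) = 9 (Z(m, c) = (-3)**2 = 9)
(778 + Z(k, sqrt((9 + 2) + 9)))**2 = (778 + 9)**2 = 787**2 = 619369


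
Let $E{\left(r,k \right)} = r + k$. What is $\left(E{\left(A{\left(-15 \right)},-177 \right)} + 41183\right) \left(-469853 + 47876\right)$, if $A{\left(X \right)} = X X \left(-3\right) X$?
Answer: $-21576105987$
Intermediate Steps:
$A{\left(X \right)} = - 3 X^{3}$ ($A{\left(X \right)} = X^{2} \left(-3\right) X = - 3 X^{2} X = - 3 X^{3}$)
$E{\left(r,k \right)} = k + r$
$\left(E{\left(A{\left(-15 \right)},-177 \right)} + 41183\right) \left(-469853 + 47876\right) = \left(\left(-177 - 3 \left(-15\right)^{3}\right) + 41183\right) \left(-469853 + 47876\right) = \left(\left(-177 - -10125\right) + 41183\right) \left(-421977\right) = \left(\left(-177 + 10125\right) + 41183\right) \left(-421977\right) = \left(9948 + 41183\right) \left(-421977\right) = 51131 \left(-421977\right) = -21576105987$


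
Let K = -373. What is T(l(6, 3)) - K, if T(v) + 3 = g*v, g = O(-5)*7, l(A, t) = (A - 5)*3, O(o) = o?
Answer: 265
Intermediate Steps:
l(A, t) = -15 + 3*A (l(A, t) = (-5 + A)*3 = -15 + 3*A)
g = -35 (g = -5*7 = -35)
T(v) = -3 - 35*v
T(l(6, 3)) - K = (-3 - 35*(-15 + 3*6)) - 1*(-373) = (-3 - 35*(-15 + 18)) + 373 = (-3 - 35*3) + 373 = (-3 - 105) + 373 = -108 + 373 = 265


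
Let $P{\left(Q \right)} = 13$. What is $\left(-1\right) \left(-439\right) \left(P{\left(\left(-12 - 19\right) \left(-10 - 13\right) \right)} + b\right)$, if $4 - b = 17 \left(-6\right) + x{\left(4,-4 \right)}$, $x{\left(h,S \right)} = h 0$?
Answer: $52241$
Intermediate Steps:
$x{\left(h,S \right)} = 0$
$b = 106$ ($b = 4 - \left(17 \left(-6\right) + 0\right) = 4 - \left(-102 + 0\right) = 4 - -102 = 4 + 102 = 106$)
$\left(-1\right) \left(-439\right) \left(P{\left(\left(-12 - 19\right) \left(-10 - 13\right) \right)} + b\right) = \left(-1\right) \left(-439\right) \left(13 + 106\right) = 439 \cdot 119 = 52241$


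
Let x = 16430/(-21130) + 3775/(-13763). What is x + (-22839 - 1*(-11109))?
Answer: -341153288054/29081219 ≈ -11731.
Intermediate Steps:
x = -30589184/29081219 (x = 16430*(-1/21130) + 3775*(-1/13763) = -1643/2113 - 3775/13763 = -30589184/29081219 ≈ -1.0519)
x + (-22839 - 1*(-11109)) = -30589184/29081219 + (-22839 - 1*(-11109)) = -30589184/29081219 + (-22839 + 11109) = -30589184/29081219 - 11730 = -341153288054/29081219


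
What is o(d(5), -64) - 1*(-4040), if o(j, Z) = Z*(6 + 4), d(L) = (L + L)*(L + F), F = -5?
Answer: 3400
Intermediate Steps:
d(L) = 2*L*(-5 + L) (d(L) = (L + L)*(L - 5) = (2*L)*(-5 + L) = 2*L*(-5 + L))
o(j, Z) = 10*Z (o(j, Z) = Z*10 = 10*Z)
o(d(5), -64) - 1*(-4040) = 10*(-64) - 1*(-4040) = -640 + 4040 = 3400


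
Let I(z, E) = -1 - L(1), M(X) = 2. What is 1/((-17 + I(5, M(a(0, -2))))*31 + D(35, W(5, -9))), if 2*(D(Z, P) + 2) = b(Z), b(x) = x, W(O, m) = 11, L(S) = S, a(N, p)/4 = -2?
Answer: -2/1147 ≈ -0.0017437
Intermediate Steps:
a(N, p) = -8 (a(N, p) = 4*(-2) = -8)
I(z, E) = -2 (I(z, E) = -1 - 1*1 = -1 - 1 = -2)
D(Z, P) = -2 + Z/2
1/((-17 + I(5, M(a(0, -2))))*31 + D(35, W(5, -9))) = 1/((-17 - 2)*31 + (-2 + (½)*35)) = 1/(-19*31 + (-2 + 35/2)) = 1/(-589 + 31/2) = 1/(-1147/2) = -2/1147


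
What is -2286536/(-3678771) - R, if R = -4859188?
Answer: 17875842184484/3678771 ≈ 4.8592e+6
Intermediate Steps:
-2286536/(-3678771) - R = -2286536/(-3678771) - 1*(-4859188) = -2286536*(-1)/3678771 + 4859188 = -1*(-2286536/3678771) + 4859188 = 2286536/3678771 + 4859188 = 17875842184484/3678771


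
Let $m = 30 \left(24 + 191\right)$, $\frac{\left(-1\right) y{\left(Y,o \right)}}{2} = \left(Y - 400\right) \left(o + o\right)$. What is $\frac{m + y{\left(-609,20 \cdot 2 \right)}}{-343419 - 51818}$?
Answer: $- \frac{167890}{395237} \approx -0.42478$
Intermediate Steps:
$y{\left(Y,o \right)} = - 4 o \left(-400 + Y\right)$ ($y{\left(Y,o \right)} = - 2 \left(Y - 400\right) \left(o + o\right) = - 2 \left(-400 + Y\right) 2 o = - 2 \cdot 2 o \left(-400 + Y\right) = - 4 o \left(-400 + Y\right)$)
$m = 6450$ ($m = 30 \cdot 215 = 6450$)
$\frac{m + y{\left(-609,20 \cdot 2 \right)}}{-343419 - 51818} = \frac{6450 + 4 \cdot 20 \cdot 2 \left(400 - -609\right)}{-343419 - 51818} = \frac{6450 + 4 \cdot 40 \left(400 + 609\right)}{-395237} = \left(6450 + 4 \cdot 40 \cdot 1009\right) \left(- \frac{1}{395237}\right) = \left(6450 + 161440\right) \left(- \frac{1}{395237}\right) = 167890 \left(- \frac{1}{395237}\right) = - \frac{167890}{395237}$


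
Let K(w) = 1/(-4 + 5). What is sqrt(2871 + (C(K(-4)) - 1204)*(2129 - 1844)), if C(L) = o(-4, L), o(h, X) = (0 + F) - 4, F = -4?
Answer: 9*I*sqrt(4229) ≈ 585.28*I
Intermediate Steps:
K(w) = 1 (K(w) = 1/1 = 1)
o(h, X) = -8 (o(h, X) = (0 - 4) - 4 = -4 - 4 = -8)
C(L) = -8
sqrt(2871 + (C(K(-4)) - 1204)*(2129 - 1844)) = sqrt(2871 + (-8 - 1204)*(2129 - 1844)) = sqrt(2871 - 1212*285) = sqrt(2871 - 345420) = sqrt(-342549) = 9*I*sqrt(4229)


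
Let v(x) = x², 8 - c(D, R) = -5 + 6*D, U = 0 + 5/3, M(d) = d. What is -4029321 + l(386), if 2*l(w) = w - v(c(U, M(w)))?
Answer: -8058265/2 ≈ -4.0291e+6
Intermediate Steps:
U = 5/3 (U = 0 + (⅓)*5 = 0 + 5/3 = 5/3 ≈ 1.6667)
c(D, R) = 13 - 6*D (c(D, R) = 8 - (-5 + 6*D) = 8 + (5 - 6*D) = 13 - 6*D)
l(w) = -9/2 + w/2 (l(w) = (w - (13 - 6*5/3)²)/2 = (w - (13 - 10)²)/2 = (w - 1*3²)/2 = (w - 1*9)/2 = (w - 9)/2 = (-9 + w)/2 = -9/2 + w/2)
-4029321 + l(386) = -4029321 + (-9/2 + (½)*386) = -4029321 + (-9/2 + 193) = -4029321 + 377/2 = -8058265/2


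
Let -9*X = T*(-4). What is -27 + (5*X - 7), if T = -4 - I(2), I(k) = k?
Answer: -142/3 ≈ -47.333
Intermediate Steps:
T = -6 (T = -4 - 1*2 = -4 - 2 = -6)
X = -8/3 (X = -(-2)*(-4)/3 = -⅑*24 = -8/3 ≈ -2.6667)
-27 + (5*X - 7) = -27 + (5*(-8/3) - 7) = -27 + (-40/3 - 7) = -27 - 61/3 = -142/3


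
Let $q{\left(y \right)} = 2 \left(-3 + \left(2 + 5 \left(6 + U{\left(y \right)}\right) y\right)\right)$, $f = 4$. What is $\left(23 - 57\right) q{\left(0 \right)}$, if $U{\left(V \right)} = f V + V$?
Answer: $68$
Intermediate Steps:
$U{\left(V \right)} = 5 V$ ($U{\left(V \right)} = 4 V + V = 5 V$)
$q{\left(y \right)} = -2 + 2 y \left(30 + 25 y\right)$ ($q{\left(y \right)} = 2 \left(-3 + \left(2 + 5 \left(6 + 5 y\right) y\right)\right) = 2 \left(-3 + \left(2 + \left(30 + 25 y\right) y\right)\right) = 2 \left(-3 + \left(2 + y \left(30 + 25 y\right)\right)\right) = 2 \left(-1 + y \left(30 + 25 y\right)\right) = -2 + 2 y \left(30 + 25 y\right)$)
$\left(23 - 57\right) q{\left(0 \right)} = \left(23 - 57\right) \left(-2 + 50 \cdot 0^{2} + 60 \cdot 0\right) = - 34 \left(-2 + 50 \cdot 0 + 0\right) = - 34 \left(-2 + 0 + 0\right) = \left(-34\right) \left(-2\right) = 68$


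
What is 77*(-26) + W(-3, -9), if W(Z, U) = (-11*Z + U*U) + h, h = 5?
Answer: -1883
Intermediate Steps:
W(Z, U) = 5 + U² - 11*Z (W(Z, U) = (-11*Z + U*U) + 5 = (-11*Z + U²) + 5 = (U² - 11*Z) + 5 = 5 + U² - 11*Z)
77*(-26) + W(-3, -9) = 77*(-26) + (5 + (-9)² - 11*(-3)) = -2002 + (5 + 81 + 33) = -2002 + 119 = -1883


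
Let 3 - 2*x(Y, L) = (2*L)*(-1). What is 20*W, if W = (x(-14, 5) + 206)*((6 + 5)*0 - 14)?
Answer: -59500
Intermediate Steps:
x(Y, L) = 3/2 + L (x(Y, L) = 3/2 - 2*L*(-1)/2 = 3/2 - (-1)*L = 3/2 + L)
W = -2975 (W = ((3/2 + 5) + 206)*((6 + 5)*0 - 14) = (13/2 + 206)*(11*0 - 14) = 425*(0 - 14)/2 = (425/2)*(-14) = -2975)
20*W = 20*(-2975) = -59500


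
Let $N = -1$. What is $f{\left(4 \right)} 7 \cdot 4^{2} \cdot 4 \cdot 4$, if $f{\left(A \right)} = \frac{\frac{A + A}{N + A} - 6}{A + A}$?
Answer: $- \frac{2240}{3} \approx -746.67$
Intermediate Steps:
$f{\left(A \right)} = \frac{-6 + \frac{2 A}{-1 + A}}{2 A}$ ($f{\left(A \right)} = \frac{\frac{A + A}{-1 + A} - 6}{A + A} = \frac{\frac{2 A}{-1 + A} - 6}{2 A} = \left(\frac{2 A}{-1 + A} - 6\right) \frac{1}{2 A} = \left(-6 + \frac{2 A}{-1 + A}\right) \frac{1}{2 A} = \frac{-6 + \frac{2 A}{-1 + A}}{2 A}$)
$f{\left(4 \right)} 7 \cdot 4^{2} \cdot 4 \cdot 4 = \frac{3 - 8}{4 \left(-1 + 4\right)} 7 \cdot 4^{2} \cdot 4 \cdot 4 = \frac{3 - 8}{4 \cdot 3} \cdot 7 \cdot 16 \cdot 16 = \frac{1}{4} \cdot \frac{1}{3} \left(-5\right) 112 \cdot 16 = \left(- \frac{5}{12}\right) 1792 = - \frac{2240}{3}$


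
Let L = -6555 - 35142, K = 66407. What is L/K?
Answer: -41697/66407 ≈ -0.62790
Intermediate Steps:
L = -41697
L/K = -41697/66407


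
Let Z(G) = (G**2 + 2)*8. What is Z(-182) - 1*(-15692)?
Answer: 280700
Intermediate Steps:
Z(G) = 16 + 8*G**2 (Z(G) = (2 + G**2)*8 = 16 + 8*G**2)
Z(-182) - 1*(-15692) = (16 + 8*(-182)**2) - 1*(-15692) = (16 + 8*33124) + 15692 = (16 + 264992) + 15692 = 265008 + 15692 = 280700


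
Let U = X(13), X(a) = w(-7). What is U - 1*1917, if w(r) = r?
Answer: -1924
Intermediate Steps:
X(a) = -7
U = -7
U - 1*1917 = -7 - 1*1917 = -7 - 1917 = -1924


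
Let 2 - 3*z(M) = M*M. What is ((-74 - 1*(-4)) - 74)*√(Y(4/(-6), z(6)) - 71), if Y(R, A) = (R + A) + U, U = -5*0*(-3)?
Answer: -144*I*√83 ≈ -1311.9*I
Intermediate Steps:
z(M) = ⅔ - M²/3 (z(M) = ⅔ - M*M/3 = ⅔ - M²/3)
U = 0 (U = 0*(-3) = 0)
Y(R, A) = A + R (Y(R, A) = (R + A) + 0 = (A + R) + 0 = A + R)
((-74 - 1*(-4)) - 74)*√(Y(4/(-6), z(6)) - 71) = ((-74 - 1*(-4)) - 74)*√(((⅔ - ⅓*6²) + 4/(-6)) - 71) = ((-74 + 4) - 74)*√(((⅔ - ⅓*36) + 4*(-⅙)) - 71) = (-70 - 74)*√(((⅔ - 12) - ⅔) - 71) = -144*√((-34/3 - ⅔) - 71) = -144*√(-12 - 71) = -144*I*√83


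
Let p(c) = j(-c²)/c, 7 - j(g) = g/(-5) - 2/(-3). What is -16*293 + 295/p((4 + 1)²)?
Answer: -1691053/356 ≈ -4750.1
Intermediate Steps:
j(g) = 19/3 + g/5 (j(g) = 7 - (g/(-5) - 2/(-3)) = 7 - (g*(-⅕) - 2*(-⅓)) = 7 - (-g/5 + ⅔) = 7 - (⅔ - g/5) = 7 + (-⅔ + g/5) = 19/3 + g/5)
p(c) = (19/3 - c²/5)/c (p(c) = (19/3 + (-c²)/5)/c = (19/3 - c²/5)/c)
-16*293 + 295/p((4 + 1)²) = -16*293 + 295/(-(4 + 1)²/5 + 19/(3*((4 + 1)²))) = -4688 + 295/(-⅕*5² + 19/(3*(5²))) = -4688 + 295/(-⅕*25 + (19/3)/25) = -4688 + 295/(-5 + (19/3)*(1/25)) = -4688 + 295/(-5 + 19/75) = -4688 + 295/(-356/75) = -4688 + 295*(-75/356) = -4688 - 22125/356 = -1691053/356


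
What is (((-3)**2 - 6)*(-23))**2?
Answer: 4761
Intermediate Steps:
(((-3)**2 - 6)*(-23))**2 = ((9 - 6)*(-23))**2 = (3*(-23))**2 = (-69)**2 = 4761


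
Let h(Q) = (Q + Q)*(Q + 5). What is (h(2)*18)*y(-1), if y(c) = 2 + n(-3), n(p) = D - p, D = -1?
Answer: 2016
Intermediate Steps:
n(p) = -1 - p
h(Q) = 2*Q*(5 + Q) (h(Q) = (2*Q)*(5 + Q) = 2*Q*(5 + Q))
y(c) = 4 (y(c) = 2 + (-1 - 1*(-3)) = 2 + (-1 + 3) = 2 + 2 = 4)
(h(2)*18)*y(-1) = ((2*2*(5 + 2))*18)*4 = ((2*2*7)*18)*4 = (28*18)*4 = 504*4 = 2016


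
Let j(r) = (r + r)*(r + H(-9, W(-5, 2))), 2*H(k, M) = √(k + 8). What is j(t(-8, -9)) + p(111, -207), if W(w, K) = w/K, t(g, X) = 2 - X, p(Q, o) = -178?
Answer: 64 + 11*I ≈ 64.0 + 11.0*I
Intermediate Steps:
H(k, M) = √(8 + k)/2 (H(k, M) = √(k + 8)/2 = √(8 + k)/2)
j(r) = 2*r*(r + I/2) (j(r) = (r + r)*(r + √(8 - 9)/2) = (2*r)*(r + √(-1)/2) = (2*r)*(r + I/2) = 2*r*(r + I/2))
j(t(-8, -9)) + p(111, -207) = (2 - 1*(-9))*(I + 2*(2 - 1*(-9))) - 178 = (2 + 9)*(I + 2*(2 + 9)) - 178 = 11*(I + 2*11) - 178 = 11*(I + 22) - 178 = 11*(22 + I) - 178 = (242 + 11*I) - 178 = 64 + 11*I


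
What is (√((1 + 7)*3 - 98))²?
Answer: -74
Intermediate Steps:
(√((1 + 7)*3 - 98))² = (√(8*3 - 98))² = (√(24 - 98))² = (√(-74))² = (I*√74)² = -74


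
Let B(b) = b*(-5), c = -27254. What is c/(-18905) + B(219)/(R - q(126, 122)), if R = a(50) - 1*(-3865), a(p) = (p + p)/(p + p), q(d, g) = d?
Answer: 16245797/14140940 ≈ 1.1488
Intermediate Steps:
B(b) = -5*b
a(p) = 1 (a(p) = (2*p)/((2*p)) = (2*p)*(1/(2*p)) = 1)
R = 3866 (R = 1 - 1*(-3865) = 1 + 3865 = 3866)
c/(-18905) + B(219)/(R - q(126, 122)) = -27254/(-18905) + (-5*219)/(3866 - 1*126) = -27254*(-1/18905) - 1095/(3866 - 126) = 27254/18905 - 1095/3740 = 27254/18905 - 1095*1/3740 = 27254/18905 - 219/748 = 16245797/14140940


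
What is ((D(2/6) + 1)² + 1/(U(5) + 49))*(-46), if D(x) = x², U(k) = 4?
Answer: -247526/4293 ≈ -57.658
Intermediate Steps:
((D(2/6) + 1)² + 1/(U(5) + 49))*(-46) = (((2/6)² + 1)² + 1/(4 + 49))*(-46) = (((2*(⅙))² + 1)² + 1/53)*(-46) = (((⅓)² + 1)² + 1/53)*(-46) = ((⅑ + 1)² + 1/53)*(-46) = ((10/9)² + 1/53)*(-46) = (100/81 + 1/53)*(-46) = (5381/4293)*(-46) = -247526/4293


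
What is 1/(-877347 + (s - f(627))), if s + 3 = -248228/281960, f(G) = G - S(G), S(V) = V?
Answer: -70490/61844463557 ≈ -1.1398e-6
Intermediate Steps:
f(G) = 0 (f(G) = G - G = 0)
s = -273527/70490 (s = -3 - 248228/281960 = -3 - 248228*1/281960 = -3 - 62057/70490 = -273527/70490 ≈ -3.8804)
1/(-877347 + (s - f(627))) = 1/(-877347 + (-273527/70490 - 1*0)) = 1/(-877347 + (-273527/70490 + 0)) = 1/(-877347 - 273527/70490) = 1/(-61844463557/70490) = -70490/61844463557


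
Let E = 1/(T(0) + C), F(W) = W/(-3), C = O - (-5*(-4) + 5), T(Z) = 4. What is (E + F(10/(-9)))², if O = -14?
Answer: 104329/893025 ≈ 0.11683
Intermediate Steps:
C = -39 (C = -14 - (-5*(-4) + 5) = -14 - (20 + 5) = -14 - 1*25 = -14 - 25 = -39)
F(W) = -W/3 (F(W) = W*(-⅓) = -W/3)
E = -1/35 (E = 1/(4 - 39) = 1/(-35) = -1/35 ≈ -0.028571)
(E + F(10/(-9)))² = (-1/35 - 10/(3*(-9)))² = (-1/35 - 10*(-1)/(3*9))² = (-1/35 - ⅓*(-10/9))² = (-1/35 + 10/27)² = (323/945)² = 104329/893025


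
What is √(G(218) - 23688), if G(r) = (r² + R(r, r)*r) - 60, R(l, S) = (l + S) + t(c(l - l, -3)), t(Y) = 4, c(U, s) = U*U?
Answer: 4*√7481 ≈ 345.97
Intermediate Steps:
c(U, s) = U²
R(l, S) = 4 + S + l (R(l, S) = (l + S) + 4 = (S + l) + 4 = 4 + S + l)
G(r) = -60 + r² + r*(4 + 2*r) (G(r) = (r² + (4 + r + r)*r) - 60 = (r² + (4 + 2*r)*r) - 60 = (r² + r*(4 + 2*r)) - 60 = -60 + r² + r*(4 + 2*r))
√(G(218) - 23688) = √((-60 + 3*218² + 4*218) - 23688) = √((-60 + 3*47524 + 872) - 23688) = √((-60 + 142572 + 872) - 23688) = √(143384 - 23688) = √119696 = 4*√7481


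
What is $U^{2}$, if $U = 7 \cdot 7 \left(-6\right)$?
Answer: $86436$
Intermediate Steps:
$U = -294$ ($U = 49 \left(-6\right) = -294$)
$U^{2} = \left(-294\right)^{2} = 86436$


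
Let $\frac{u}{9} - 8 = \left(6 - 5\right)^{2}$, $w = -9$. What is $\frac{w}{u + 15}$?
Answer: $- \frac{3}{32} \approx -0.09375$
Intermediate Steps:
$u = 81$ ($u = 72 + 9 \left(6 - 5\right)^{2} = 72 + 9 \cdot 1^{2} = 72 + 9 \cdot 1 = 72 + 9 = 81$)
$\frac{w}{u + 15} = - \frac{9}{81 + 15} = - \frac{9}{96} = \left(-9\right) \frac{1}{96} = - \frac{3}{32}$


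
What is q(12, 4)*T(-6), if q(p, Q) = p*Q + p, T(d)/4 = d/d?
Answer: 240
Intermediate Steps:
T(d) = 4 (T(d) = 4*(d/d) = 4*1 = 4)
q(p, Q) = p + Q*p (q(p, Q) = Q*p + p = p + Q*p)
q(12, 4)*T(-6) = (12*(1 + 4))*4 = (12*5)*4 = 60*4 = 240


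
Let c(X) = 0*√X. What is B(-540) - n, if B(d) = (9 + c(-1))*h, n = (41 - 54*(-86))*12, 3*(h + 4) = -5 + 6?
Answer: -56253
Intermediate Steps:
c(X) = 0
h = -11/3 (h = -4 + (-5 + 6)/3 = -4 + (⅓)*1 = -4 + ⅓ = -11/3 ≈ -3.6667)
n = 56220 (n = (41 + 4644)*12 = 4685*12 = 56220)
B(d) = -33 (B(d) = (9 + 0)*(-11/3) = 9*(-11/3) = -33)
B(-540) - n = -33 - 1*56220 = -33 - 56220 = -56253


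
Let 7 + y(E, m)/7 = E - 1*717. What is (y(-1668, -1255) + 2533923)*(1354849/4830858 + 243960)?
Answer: 2966589776563075691/4830858 ≈ 6.1409e+11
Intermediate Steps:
y(E, m) = -5068 + 7*E (y(E, m) = -49 + 7*(E - 1*717) = -49 + 7*(E - 717) = -49 + 7*(-717 + E) = -49 + (-5019 + 7*E) = -5068 + 7*E)
(y(-1668, -1255) + 2533923)*(1354849/4830858 + 243960) = ((-5068 + 7*(-1668)) + 2533923)*(1354849/4830858 + 243960) = ((-5068 - 11676) + 2533923)*(1354849*(1/4830858) + 243960) = (-16744 + 2533923)*(1354849/4830858 + 243960) = 2517179*(1178537472529/4830858) = 2966589776563075691/4830858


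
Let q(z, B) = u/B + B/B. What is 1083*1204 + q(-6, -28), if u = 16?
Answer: 9127527/7 ≈ 1.3039e+6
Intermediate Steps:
q(z, B) = 1 + 16/B (q(z, B) = 16/B + B/B = 16/B + 1 = 1 + 16/B)
1083*1204 + q(-6, -28) = 1083*1204 + (16 - 28)/(-28) = 1303932 - 1/28*(-12) = 1303932 + 3/7 = 9127527/7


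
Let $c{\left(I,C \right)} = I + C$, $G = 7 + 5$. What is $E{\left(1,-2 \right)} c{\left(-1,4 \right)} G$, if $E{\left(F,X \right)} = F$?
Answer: $36$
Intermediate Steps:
$G = 12$
$c{\left(I,C \right)} = C + I$
$E{\left(1,-2 \right)} c{\left(-1,4 \right)} G = 1 \left(4 - 1\right) 12 = 1 \cdot 3 \cdot 12 = 3 \cdot 12 = 36$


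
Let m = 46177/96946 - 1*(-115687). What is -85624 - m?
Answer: -19516342383/96946 ≈ -2.0131e+5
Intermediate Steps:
m = 11215438079/96946 (m = 46177*(1/96946) + 115687 = 46177/96946 + 115687 = 11215438079/96946 ≈ 1.1569e+5)
-85624 - m = -85624 - 1*11215438079/96946 = -85624 - 11215438079/96946 = -19516342383/96946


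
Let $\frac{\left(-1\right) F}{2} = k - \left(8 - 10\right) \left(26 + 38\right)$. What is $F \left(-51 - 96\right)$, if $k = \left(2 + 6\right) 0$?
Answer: $37632$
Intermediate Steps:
$k = 0$ ($k = 8 \cdot 0 = 0$)
$F = -256$ ($F = - 2 \left(0 - \left(8 - 10\right) \left(26 + 38\right)\right) = - 2 \left(0 - \left(-2\right) 64\right) = - 2 \left(0 - -128\right) = - 2 \left(0 + 128\right) = \left(-2\right) 128 = -256$)
$F \left(-51 - 96\right) = - 256 \left(-51 - 96\right) = \left(-256\right) \left(-147\right) = 37632$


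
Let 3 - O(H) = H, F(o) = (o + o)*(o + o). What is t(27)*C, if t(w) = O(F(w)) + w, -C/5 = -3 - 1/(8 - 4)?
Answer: -93795/2 ≈ -46898.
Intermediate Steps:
F(o) = 4*o² (F(o) = (2*o)*(2*o) = 4*o²)
O(H) = 3 - H
C = 65/4 (C = -5*(-3 - 1/(8 - 4)) = -5*(-3 - 1/4) = -5*(-3 - 1*¼) = -5*(-3 - ¼) = -5*(-13/4) = 65/4 ≈ 16.250)
t(w) = 3 + w - 4*w² (t(w) = (3 - 4*w²) + w = 3 + w - 4*w²)
t(27)*C = (3 + 27 - 4*27²)*(65/4) = (3 + 27 - 4*729)*(65/4) = (3 + 27 - 2916)*(65/4) = -2886*65/4 = -93795/2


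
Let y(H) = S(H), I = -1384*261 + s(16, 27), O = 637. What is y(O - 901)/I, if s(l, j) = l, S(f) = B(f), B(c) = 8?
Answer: -1/45151 ≈ -2.2148e-5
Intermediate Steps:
S(f) = 8
I = -361208 (I = -1384*261 + 16 = -361224 + 16 = -361208)
y(H) = 8
y(O - 901)/I = 8/(-361208) = 8*(-1/361208) = -1/45151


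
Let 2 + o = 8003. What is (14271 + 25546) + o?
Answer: 47818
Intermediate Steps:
o = 8001 (o = -2 + 8003 = 8001)
(14271 + 25546) + o = (14271 + 25546) + 8001 = 39817 + 8001 = 47818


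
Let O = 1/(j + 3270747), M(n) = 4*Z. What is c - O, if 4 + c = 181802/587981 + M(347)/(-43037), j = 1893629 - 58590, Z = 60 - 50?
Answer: -476977752730074941/129201599687686442 ≈ -3.6917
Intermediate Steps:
Z = 10
M(n) = 40 (M(n) = 4*10 = 40)
j = 1835039
c = -93419059754/25304938297 (c = -4 + (181802/587981 + 40/(-43037)) = -4 + (181802*(1/587981) + 40*(-1/43037)) = -4 + (181802/587981 - 40/43037) = -4 + 7800693434/25304938297 = -93419059754/25304938297 ≈ -3.6917)
O = 1/5105786 (O = 1/(1835039 + 3270747) = 1/5105786 ≈ 1.9586e-7)
c - O = -93419059754/25304938297 - 1*1/5105786 = -93419059754/25304938297 - 1/5105786 = -476977752730074941/129201599687686442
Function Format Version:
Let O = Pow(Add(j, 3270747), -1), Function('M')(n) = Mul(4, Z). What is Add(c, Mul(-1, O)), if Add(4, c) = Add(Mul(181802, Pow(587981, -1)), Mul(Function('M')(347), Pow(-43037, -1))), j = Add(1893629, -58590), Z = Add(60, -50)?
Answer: Rational(-476977752730074941, 129201599687686442) ≈ -3.6917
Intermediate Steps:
Z = 10
Function('M')(n) = 40 (Function('M')(n) = Mul(4, 10) = 40)
j = 1835039
c = Rational(-93419059754, 25304938297) (c = Add(-4, Add(Mul(181802, Pow(587981, -1)), Mul(40, Pow(-43037, -1)))) = Add(-4, Add(Mul(181802, Rational(1, 587981)), Mul(40, Rational(-1, 43037)))) = Add(-4, Add(Rational(181802, 587981), Rational(-40, 43037))) = Add(-4, Rational(7800693434, 25304938297)) = Rational(-93419059754, 25304938297) ≈ -3.6917)
O = Rational(1, 5105786) (O = Pow(Add(1835039, 3270747), -1) = Pow(5105786, -1) = Rational(1, 5105786) ≈ 1.9586e-7)
Add(c, Mul(-1, O)) = Add(Rational(-93419059754, 25304938297), Mul(-1, Rational(1, 5105786))) = Add(Rational(-93419059754, 25304938297), Rational(-1, 5105786)) = Rational(-476977752730074941, 129201599687686442)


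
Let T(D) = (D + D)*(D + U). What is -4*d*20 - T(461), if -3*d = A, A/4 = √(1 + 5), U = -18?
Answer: -408446 + 320*√6/3 ≈ -4.0818e+5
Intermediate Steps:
A = 4*√6 (A = 4*√(1 + 5) = 4*√6 ≈ 9.7980)
d = -4*√6/3 ≈ -3.2660
T(D) = 2*D*(-18 + D) (T(D) = (D + D)*(D - 18) = (2*D)*(-18 + D) = 2*D*(-18 + D))
-4*d*20 - T(461) = -(-16)*√6/3*20 - 2*461*(-18 + 461) = (16*√6/3)*20 - 2*461*443 = 320*√6/3 - 1*408446 = 320*√6/3 - 408446 = -408446 + 320*√6/3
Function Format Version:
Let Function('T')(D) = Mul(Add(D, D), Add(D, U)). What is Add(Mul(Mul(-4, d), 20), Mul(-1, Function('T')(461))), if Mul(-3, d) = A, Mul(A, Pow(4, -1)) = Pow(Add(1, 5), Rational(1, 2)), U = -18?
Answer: Add(-408446, Mul(Rational(320, 3), Pow(6, Rational(1, 2)))) ≈ -4.0818e+5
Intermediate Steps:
A = Mul(4, Pow(6, Rational(1, 2))) (A = Mul(4, Pow(Add(1, 5), Rational(1, 2))) = Mul(4, Pow(6, Rational(1, 2))) ≈ 9.7980)
d = Mul(Rational(-4, 3), Pow(6, Rational(1, 2))) (d = Mul(Rational(-1, 3), Mul(4, Pow(6, Rational(1, 2)))) = Mul(Rational(-4, 3), Pow(6, Rational(1, 2))) ≈ -3.2660)
Function('T')(D) = Mul(2, D, Add(-18, D)) (Function('T')(D) = Mul(Add(D, D), Add(D, -18)) = Mul(Mul(2, D), Add(-18, D)) = Mul(2, D, Add(-18, D)))
Add(Mul(Mul(-4, d), 20), Mul(-1, Function('T')(461))) = Add(Mul(Mul(-4, Mul(Rational(-4, 3), Pow(6, Rational(1, 2)))), 20), Mul(-1, Mul(2, 461, Add(-18, 461)))) = Add(Mul(Mul(Rational(16, 3), Pow(6, Rational(1, 2))), 20), Mul(-1, Mul(2, 461, 443))) = Add(Mul(Rational(320, 3), Pow(6, Rational(1, 2))), Mul(-1, 408446)) = Add(Mul(Rational(320, 3), Pow(6, Rational(1, 2))), -408446) = Add(-408446, Mul(Rational(320, 3), Pow(6, Rational(1, 2))))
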